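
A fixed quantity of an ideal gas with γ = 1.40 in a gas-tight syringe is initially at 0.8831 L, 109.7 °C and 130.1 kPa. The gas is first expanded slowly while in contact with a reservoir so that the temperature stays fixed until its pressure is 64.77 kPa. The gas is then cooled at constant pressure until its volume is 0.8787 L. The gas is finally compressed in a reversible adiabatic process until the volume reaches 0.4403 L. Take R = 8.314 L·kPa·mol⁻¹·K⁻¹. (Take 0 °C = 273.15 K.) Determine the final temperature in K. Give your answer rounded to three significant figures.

Convert: T₁ = 382.8 K.
T constant ⇒ Boyle's law P V = const: T₂ = T₁; V₂ = V₁·(P₁/P₂) = 1.774 L.
P constant ⇒ V ∝ T: P₃ = P₂; T₃ = T₂·(V₃/V₂) = 189.7 K.
Adiabatic (γ = 1.40), T V^(γ−1) and P V^γ constant: T₄ = T₃·(V₃/V₄)^(γ−1) = 250.0 K; P₄ = P₃·(V₃/V₄)^γ = 170.4 kPa.

T₄ ≈ 250 K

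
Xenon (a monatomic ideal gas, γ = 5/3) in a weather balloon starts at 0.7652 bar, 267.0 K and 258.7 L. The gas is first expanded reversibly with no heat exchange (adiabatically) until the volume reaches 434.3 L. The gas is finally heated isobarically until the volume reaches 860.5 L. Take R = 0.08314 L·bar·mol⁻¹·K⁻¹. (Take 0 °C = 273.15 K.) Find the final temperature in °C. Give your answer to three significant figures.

Adiabatic (γ = 5/3), T V^(γ−1) and P V^γ constant: T₂ = T₁·(V₁/V₂)^(γ−1) = 189.0 K; P₂ = P₁·(V₁/V₂)^γ = 0.3227 bar.
Isobaric, so V/T is constant: P₃ = P₂; T₃ = T₂·(V₃/V₂) = 374.5 K.

T₃ ≈ 101 °C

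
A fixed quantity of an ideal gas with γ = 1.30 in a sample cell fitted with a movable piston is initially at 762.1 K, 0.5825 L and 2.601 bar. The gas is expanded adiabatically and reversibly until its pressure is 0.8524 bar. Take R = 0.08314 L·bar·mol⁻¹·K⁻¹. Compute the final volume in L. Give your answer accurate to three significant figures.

V₂ ≈ 1.37 L

Reversible adiabatic, γ = 1.30: T₂ = T₁·(P₂/P₁)^((γ−1)/γ) = 589.1 K; V₂ = V₁·(P₁/P₂)^(1/γ) = 1.374 L.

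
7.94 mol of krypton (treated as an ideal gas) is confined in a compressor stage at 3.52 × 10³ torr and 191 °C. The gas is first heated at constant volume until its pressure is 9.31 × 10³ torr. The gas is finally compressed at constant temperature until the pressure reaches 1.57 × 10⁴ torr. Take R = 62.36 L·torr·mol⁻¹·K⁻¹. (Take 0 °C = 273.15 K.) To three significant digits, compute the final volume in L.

V₃ ≈ 38.7 L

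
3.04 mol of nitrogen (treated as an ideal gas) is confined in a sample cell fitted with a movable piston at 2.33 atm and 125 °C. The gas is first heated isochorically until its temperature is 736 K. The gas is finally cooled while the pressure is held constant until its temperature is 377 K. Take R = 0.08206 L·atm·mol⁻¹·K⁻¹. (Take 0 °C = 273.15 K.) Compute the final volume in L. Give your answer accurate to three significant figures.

V₃ ≈ 21.8 L

Convert: T₁ = 398.1 K.
From PV = nRT: V₁ = nRT₁/P₁ = 42.63 L.
V constant ⇒ P ∝ T: V₂ = V₁; P₂ = P₁·(T₂/T₁) = 4.307 atm.
Isobaric, so V/T is constant: P₃ = P₂; V₃ = V₂·(T₃/T₂) = 21.84 L.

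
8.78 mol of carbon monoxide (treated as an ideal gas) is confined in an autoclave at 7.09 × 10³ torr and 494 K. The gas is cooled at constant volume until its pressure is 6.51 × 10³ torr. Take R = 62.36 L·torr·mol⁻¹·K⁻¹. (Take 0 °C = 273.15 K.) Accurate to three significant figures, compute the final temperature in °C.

T₂ ≈ 180 °C

From PV = nRT: V₁ = nRT₁/P₁ = 38.15 L.
V constant ⇒ P ∝ T: V₂ = V₁; T₂ = T₁·(P₂/P₁) = 453.6 K.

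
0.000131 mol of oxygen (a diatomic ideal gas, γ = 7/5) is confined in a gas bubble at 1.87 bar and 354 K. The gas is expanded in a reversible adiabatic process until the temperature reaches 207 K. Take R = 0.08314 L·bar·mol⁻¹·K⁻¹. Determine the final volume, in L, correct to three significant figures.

V₂ ≈ 0.00789 L

From PV = nRT: V₁ = nRT₁/P₁ = 0.002062 L.
Reversible adiabatic, γ = 7/5: P₂ = P₁·(T₂/T₁)^(γ/(γ−1)) = 0.2859 bar; V₂ = V₁·(T₁/T₂)^(1/(γ−1)) = 0.007885 L.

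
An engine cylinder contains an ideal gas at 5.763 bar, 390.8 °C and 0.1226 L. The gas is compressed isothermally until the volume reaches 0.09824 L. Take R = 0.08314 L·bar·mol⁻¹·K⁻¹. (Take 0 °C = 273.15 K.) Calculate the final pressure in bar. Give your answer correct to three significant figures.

P₂ ≈ 7.19 bar

Convert: T₁ = 664.0 K.
T constant ⇒ Boyle's law P V = const: T₂ = T₁; P₂ = P₁·(V₁/V₂) = 7.192 bar.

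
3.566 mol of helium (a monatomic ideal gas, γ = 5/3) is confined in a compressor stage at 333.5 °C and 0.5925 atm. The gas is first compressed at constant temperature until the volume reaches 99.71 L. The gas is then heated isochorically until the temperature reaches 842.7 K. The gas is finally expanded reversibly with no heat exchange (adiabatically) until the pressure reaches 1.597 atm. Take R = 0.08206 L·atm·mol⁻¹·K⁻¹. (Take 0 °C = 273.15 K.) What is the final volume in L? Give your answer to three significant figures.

Convert: T₁ = 606.6 K.
From PV = nRT: V₁ = nRT₁/P₁ = 299.6 L.
T constant ⇒ Boyle's law P V = const: T₂ = T₁; P₂ = P₁·(V₁/V₂) = 1.780 atm.
Isochoric, so P/T is constant: V₃ = V₂; P₃ = P₂·(T₃/T₂) = 2.473 atm.
Adiabatic (γ = 5/3), T V^(γ−1) and P V^γ constant: T₄ = T₃·(P₄/P₃)^((γ−1)/γ) = 707.5 K; V₄ = V₃·(P₃/P₄)^(1/γ) = 129.6 L.

V₄ ≈ 130 L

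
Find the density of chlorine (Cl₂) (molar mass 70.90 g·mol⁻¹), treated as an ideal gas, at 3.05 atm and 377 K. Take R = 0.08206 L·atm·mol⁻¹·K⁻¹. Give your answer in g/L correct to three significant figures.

ρ = PM/(RT) = (3.05 × 70.90) / (0.08206 × 377.0)

ρ ≈ 6.99 g/L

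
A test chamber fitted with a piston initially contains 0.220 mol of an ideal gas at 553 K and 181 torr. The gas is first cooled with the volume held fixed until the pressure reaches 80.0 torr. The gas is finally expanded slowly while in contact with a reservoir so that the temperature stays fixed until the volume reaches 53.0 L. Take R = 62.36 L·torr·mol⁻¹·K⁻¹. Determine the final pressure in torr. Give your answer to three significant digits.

From PV = nRT: V₁ = nRT₁/P₁ = 41.92 L.
V constant ⇒ P ∝ T: V₂ = V₁; T₂ = T₁·(P₂/P₁) = 244.4 K.
T constant ⇒ Boyle's law P V = const: T₃ = T₂; P₃ = P₂·(V₂/V₃) = 63.27 torr.

P₃ ≈ 63.3 torr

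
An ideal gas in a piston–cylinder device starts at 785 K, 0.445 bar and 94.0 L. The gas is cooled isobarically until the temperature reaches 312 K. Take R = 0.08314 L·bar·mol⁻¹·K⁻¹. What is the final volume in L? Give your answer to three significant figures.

V₂ ≈ 37.4 L

Isobaric, so V/T is constant: P₂ = P₁; V₂ = V₁·(T₂/T₁) = 37.36 L.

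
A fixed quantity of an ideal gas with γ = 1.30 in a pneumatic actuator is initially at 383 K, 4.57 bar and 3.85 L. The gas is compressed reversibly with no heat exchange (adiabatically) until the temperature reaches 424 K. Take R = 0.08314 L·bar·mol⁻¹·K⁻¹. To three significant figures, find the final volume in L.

V₂ ≈ 2.74 L

Adiabatic (γ = 1.30), T V^(γ−1) and P V^γ constant: P₂ = P₁·(T₂/T₁)^(γ/(γ−1)) = 7.101 bar; V₂ = V₁·(T₁/T₂)^(1/(γ−1)) = 2.743 L.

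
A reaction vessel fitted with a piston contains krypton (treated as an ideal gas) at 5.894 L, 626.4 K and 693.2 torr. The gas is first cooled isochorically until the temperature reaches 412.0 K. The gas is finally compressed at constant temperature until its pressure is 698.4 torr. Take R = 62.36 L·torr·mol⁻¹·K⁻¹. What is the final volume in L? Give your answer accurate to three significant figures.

V₃ ≈ 3.85 L

V constant ⇒ P ∝ T: V₂ = V₁; P₂ = P₁·(T₂/T₁) = 455.9 torr.
Isothermal, so P V is constant: T₃ = T₂; V₃ = V₂·(P₂/P₃) = 3.848 L.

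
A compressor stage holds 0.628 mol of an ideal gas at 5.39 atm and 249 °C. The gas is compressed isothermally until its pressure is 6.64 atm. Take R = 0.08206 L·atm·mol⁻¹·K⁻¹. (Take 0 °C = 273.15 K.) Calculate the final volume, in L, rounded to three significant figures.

Convert: T₁ = 522.1 K.
From PV = nRT: V₁ = nRT₁/P₁ = 4.992 L.
Isothermal, so P V is constant: T₂ = T₁; V₂ = V₁·(P₁/P₂) = 4.052 L.

V₂ ≈ 4.05 L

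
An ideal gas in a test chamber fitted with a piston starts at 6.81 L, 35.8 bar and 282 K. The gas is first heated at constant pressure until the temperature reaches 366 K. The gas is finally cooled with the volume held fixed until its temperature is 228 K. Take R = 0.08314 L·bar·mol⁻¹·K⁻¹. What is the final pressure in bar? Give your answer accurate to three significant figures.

P₃ ≈ 22.3 bar

P constant ⇒ V ∝ T: P₂ = P₁; V₂ = V₁·(T₂/T₁) = 8.839 L.
Isochoric, so P/T is constant: V₃ = V₂; P₃ = P₂·(T₃/T₂) = 22.30 bar.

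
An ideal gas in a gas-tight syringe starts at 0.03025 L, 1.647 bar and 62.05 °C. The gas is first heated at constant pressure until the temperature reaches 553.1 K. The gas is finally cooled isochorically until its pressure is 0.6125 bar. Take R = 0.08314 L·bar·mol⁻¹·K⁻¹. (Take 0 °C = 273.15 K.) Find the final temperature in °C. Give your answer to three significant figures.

Convert: T₁ = 335.2 K.
P constant ⇒ V ∝ T: P₂ = P₁; V₂ = V₁·(T₂/T₁) = 0.04991 L.
Isochoric, so P/T is constant: V₃ = V₂; T₃ = T₂·(P₃/P₂) = 205.7 K.

T₃ ≈ -67.5 °C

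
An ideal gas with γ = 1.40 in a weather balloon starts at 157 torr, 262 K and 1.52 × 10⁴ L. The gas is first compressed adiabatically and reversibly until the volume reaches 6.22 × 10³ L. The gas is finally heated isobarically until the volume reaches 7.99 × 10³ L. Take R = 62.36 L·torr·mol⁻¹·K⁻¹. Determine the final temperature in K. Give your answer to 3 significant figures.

T₃ ≈ 481 K

Reversible adiabatic, γ = 1.40: T₂ = T₁·(V₁/V₂)^(γ−1) = 374.6 K; P₂ = P₁·(V₁/V₂)^γ = 548.5 torr.
P constant ⇒ V ∝ T: P₃ = P₂; T₃ = T₂·(V₃/V₂) = 481.1 K.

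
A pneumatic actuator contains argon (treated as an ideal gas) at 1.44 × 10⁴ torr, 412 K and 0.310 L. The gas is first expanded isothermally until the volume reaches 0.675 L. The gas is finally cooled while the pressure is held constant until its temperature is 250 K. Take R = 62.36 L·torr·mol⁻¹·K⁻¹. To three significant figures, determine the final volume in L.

T constant ⇒ Boyle's law P V = const: T₂ = T₁; P₂ = P₁·(V₁/V₂) = 6613 torr.
Isobaric, so V/T is constant: P₃ = P₂; V₃ = V₂·(T₃/T₂) = 0.4096 L.

V₃ ≈ 0.410 L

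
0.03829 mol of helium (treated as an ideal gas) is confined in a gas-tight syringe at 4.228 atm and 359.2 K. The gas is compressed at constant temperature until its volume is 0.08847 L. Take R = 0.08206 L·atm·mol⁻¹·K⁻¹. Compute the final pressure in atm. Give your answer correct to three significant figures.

From PV = nRT: V₁ = nRT₁/P₁ = 0.2669 L.
T constant ⇒ Boyle's law P V = const: T₂ = T₁; P₂ = P₁·(V₁/V₂) = 12.76 atm.

P₂ ≈ 12.8 atm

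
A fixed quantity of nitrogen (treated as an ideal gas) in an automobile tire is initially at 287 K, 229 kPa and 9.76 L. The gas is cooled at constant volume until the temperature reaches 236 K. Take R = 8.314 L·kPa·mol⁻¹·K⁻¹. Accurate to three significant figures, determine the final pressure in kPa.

P₂ ≈ 188 kPa

V constant ⇒ P ∝ T: V₂ = V₁; P₂ = P₁·(T₂/T₁) = 188.3 kPa.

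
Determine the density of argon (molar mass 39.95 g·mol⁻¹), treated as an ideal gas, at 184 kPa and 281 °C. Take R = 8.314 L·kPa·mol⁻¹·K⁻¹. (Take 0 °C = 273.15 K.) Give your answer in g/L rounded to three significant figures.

ρ ≈ 1.60 g/L

ρ = PM/(RT) = (184 × 39.95) / (8.314 × 554.1)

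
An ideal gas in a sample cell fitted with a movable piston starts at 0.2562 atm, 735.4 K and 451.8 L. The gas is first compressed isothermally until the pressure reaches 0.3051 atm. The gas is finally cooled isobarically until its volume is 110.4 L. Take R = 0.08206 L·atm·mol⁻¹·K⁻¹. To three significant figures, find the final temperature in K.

Isothermal, so P V is constant: T₂ = T₁; V₂ = V₁·(P₁/P₂) = 379.4 L.
Isobaric, so V/T is constant: P₃ = P₂; T₃ = T₂·(V₃/V₂) = 214.0 K.

T₃ ≈ 214 K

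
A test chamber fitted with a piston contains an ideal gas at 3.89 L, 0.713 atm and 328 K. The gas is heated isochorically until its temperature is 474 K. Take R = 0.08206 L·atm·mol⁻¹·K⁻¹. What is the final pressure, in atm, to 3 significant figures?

P₂ ≈ 1.03 atm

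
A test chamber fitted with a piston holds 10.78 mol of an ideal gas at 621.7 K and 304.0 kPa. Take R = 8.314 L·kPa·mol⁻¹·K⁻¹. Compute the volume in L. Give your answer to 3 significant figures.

V ≈ 183 L

PV = nRT ⇒ V = nRT/P = (10.78 × 8.314 × 621.7) / 304.0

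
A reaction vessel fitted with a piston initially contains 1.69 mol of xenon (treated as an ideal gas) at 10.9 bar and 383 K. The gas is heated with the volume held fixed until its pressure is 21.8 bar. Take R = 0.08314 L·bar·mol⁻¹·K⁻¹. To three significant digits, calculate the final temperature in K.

From PV = nRT: V₁ = nRT₁/P₁ = 4.937 L.
V constant ⇒ P ∝ T: V₂ = V₁; T₂ = T₁·(P₂/P₁) = 766.0 K.

T₂ ≈ 766 K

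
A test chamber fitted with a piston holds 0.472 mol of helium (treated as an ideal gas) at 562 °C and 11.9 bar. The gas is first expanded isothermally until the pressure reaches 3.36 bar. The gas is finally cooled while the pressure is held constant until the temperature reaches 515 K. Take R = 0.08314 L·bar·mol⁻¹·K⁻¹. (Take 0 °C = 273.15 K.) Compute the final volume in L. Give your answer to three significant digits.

Convert: T₁ = 835.1 K.
From PV = nRT: V₁ = nRT₁/P₁ = 2.754 L.
T constant ⇒ Boyle's law P V = const: T₂ = T₁; V₂ = V₁·(P₁/P₂) = 9.754 L.
P constant ⇒ V ∝ T: P₃ = P₂; V₃ = V₂·(T₃/T₂) = 6.015 L.

V₃ ≈ 6.01 L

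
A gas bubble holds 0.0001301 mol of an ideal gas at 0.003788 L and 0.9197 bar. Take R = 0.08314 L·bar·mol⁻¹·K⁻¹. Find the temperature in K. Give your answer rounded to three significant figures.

T ≈ 322 K

PV = nRT ⇒ T = PV/(nR) = (0.9197 × 0.003788) / (0.0001301 × 0.08314)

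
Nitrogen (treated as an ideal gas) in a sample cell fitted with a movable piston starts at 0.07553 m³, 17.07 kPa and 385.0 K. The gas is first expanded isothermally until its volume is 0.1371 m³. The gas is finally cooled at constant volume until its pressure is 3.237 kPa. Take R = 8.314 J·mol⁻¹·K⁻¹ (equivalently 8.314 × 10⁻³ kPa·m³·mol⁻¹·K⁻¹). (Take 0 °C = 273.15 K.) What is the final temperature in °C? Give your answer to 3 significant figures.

T₃ ≈ -141 °C

T constant ⇒ Boyle's law P V = const: T₂ = T₁; P₂ = P₁·(V₁/V₂) = 9.404 kPa.
Isochoric, so P/T is constant: V₃ = V₂; T₃ = T₂·(P₃/P₂) = 132.5 K.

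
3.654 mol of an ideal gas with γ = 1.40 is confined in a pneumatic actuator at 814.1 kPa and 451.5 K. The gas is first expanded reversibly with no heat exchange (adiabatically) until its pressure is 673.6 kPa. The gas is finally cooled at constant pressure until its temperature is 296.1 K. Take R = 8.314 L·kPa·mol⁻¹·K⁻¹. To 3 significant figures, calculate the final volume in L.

From PV = nRT: V₁ = nRT₁/P₁ = 16.85 L.
Adiabatic (γ = 1.40), T V^(γ−1) and P V^γ constant: T₂ = T₁·(P₂/P₁)^((γ−1)/γ) = 427.7 K; V₂ = V₁·(P₁/P₂)^(1/γ) = 19.29 L.
P constant ⇒ V ∝ T: P₃ = P₂; V₃ = V₂·(T₃/T₂) = 13.35 L.

V₃ ≈ 13.4 L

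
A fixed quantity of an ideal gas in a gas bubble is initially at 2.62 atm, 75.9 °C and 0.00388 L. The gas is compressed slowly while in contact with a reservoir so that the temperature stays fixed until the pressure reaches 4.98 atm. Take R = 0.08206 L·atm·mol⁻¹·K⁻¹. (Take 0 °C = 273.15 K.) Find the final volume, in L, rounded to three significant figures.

V₂ ≈ 0.00204 L

Convert: T₁ = 349.0 K.
Isothermal, so P V is constant: T₂ = T₁; V₂ = V₁·(P₁/P₂) = 0.002041 L.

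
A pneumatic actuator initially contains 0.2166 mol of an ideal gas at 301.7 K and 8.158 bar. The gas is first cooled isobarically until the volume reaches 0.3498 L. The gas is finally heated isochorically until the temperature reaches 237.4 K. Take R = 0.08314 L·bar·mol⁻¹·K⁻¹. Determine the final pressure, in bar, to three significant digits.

P₃ ≈ 12.2 bar

From PV = nRT: V₁ = nRT₁/P₁ = 0.6660 L.
P constant ⇒ V ∝ T: P₂ = P₁; T₂ = T₁·(V₂/V₁) = 158.5 K.
V constant ⇒ P ∝ T: V₃ = V₂; P₃ = P₂·(T₃/T₂) = 12.22 bar.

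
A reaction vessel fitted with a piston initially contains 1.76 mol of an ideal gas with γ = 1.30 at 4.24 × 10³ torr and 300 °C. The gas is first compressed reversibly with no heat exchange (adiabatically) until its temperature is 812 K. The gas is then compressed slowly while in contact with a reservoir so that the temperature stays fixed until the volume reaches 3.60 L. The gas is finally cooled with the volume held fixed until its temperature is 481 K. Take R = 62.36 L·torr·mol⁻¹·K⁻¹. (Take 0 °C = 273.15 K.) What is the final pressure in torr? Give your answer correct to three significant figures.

P₄ ≈ 1.47e+04 torr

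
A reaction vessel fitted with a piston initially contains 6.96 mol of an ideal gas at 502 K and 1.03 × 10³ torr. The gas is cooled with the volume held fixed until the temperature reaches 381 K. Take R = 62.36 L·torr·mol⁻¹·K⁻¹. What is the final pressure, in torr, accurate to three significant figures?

P₂ ≈ 782 torr

From PV = nRT: V₁ = nRT₁/P₁ = 211.5 L.
V constant ⇒ P ∝ T: V₂ = V₁; P₂ = P₁·(T₂/T₁) = 781.7 torr.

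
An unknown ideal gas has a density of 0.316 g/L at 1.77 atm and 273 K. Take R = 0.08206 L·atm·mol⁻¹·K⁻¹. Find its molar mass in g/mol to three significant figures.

ρ = PM/(RT) ⇒ M = ρRT/P = (0.316 × 0.08206 × 273.0) / 1.77

M ≈ 4.00 g/mol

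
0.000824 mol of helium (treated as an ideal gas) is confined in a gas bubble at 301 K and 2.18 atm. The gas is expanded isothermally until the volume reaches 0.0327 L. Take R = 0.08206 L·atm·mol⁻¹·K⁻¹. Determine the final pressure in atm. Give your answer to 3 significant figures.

P₂ ≈ 0.622 atm

From PV = nRT: V₁ = nRT₁/P₁ = 0.009336 L.
Isothermal, so P V is constant: T₂ = T₁; P₂ = P₁·(V₁/V₂) = 0.6224 atm.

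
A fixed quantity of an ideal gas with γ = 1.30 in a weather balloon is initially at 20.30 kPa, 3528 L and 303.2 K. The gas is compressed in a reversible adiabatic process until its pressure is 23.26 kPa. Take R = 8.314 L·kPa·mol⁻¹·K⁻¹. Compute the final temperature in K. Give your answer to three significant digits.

Adiabatic (γ = 1.30), T V^(γ−1) and P V^γ constant: T₂ = T₁·(P₂/P₁)^((γ−1)/γ) = 312.9 K; V₂ = V₁·(P₁/P₂)^(1/γ) = 3177 L.

T₂ ≈ 313 K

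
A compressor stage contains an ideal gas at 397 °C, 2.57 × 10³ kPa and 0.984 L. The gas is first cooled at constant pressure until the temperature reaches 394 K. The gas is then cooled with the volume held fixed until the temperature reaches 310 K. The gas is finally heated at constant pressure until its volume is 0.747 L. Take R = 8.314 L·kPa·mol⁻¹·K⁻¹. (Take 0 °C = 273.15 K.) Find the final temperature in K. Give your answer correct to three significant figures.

T₄ ≈ 400 K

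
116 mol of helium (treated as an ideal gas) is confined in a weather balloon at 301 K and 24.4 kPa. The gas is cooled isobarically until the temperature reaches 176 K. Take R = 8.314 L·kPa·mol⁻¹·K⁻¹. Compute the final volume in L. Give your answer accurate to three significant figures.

V₂ ≈ 6.96e+03 L

From PV = nRT: V₁ = nRT₁/P₁ = 1.190e+04 L.
P constant ⇒ V ∝ T: P₂ = P₁; V₂ = V₁·(T₂/T₁) = 6957 L.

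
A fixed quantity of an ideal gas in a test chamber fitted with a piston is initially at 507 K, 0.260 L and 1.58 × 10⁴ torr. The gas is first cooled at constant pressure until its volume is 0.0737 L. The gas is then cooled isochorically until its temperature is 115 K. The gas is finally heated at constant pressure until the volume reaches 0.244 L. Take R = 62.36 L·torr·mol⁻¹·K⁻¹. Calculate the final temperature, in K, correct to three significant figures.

T₄ ≈ 381 K

P constant ⇒ V ∝ T: P₂ = P₁; T₂ = T₁·(V₂/V₁) = 143.7 K.
Isochoric, so P/T is constant: V₃ = V₂; P₃ = P₂·(T₃/T₂) = 1.264e+04 torr.
P constant ⇒ V ∝ T: P₄ = P₃; T₄ = T₃·(V₄/V₃) = 380.7 K.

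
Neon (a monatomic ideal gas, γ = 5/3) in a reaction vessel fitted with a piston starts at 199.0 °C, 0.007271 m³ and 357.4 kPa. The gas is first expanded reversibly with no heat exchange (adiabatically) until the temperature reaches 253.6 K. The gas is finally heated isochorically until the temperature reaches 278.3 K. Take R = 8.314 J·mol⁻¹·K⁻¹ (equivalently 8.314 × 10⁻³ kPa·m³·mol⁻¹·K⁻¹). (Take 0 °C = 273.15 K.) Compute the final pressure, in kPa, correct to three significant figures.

P₃ ≈ 82.9 kPa

Convert: T₁ = 472.1 K.
Adiabatic (γ = 5/3), T V^(γ−1) and P V^γ constant: P₂ = P₁·(T₂/T₁)^(γ/(γ−1)) = 75.57 kPa; V₂ = V₁·(T₁/T₂)^(1/(γ−1)) = 0.01847 m³.
Isochoric, so P/T is constant: V₃ = V₂; P₃ = P₂·(T₃/T₂) = 82.93 kPa.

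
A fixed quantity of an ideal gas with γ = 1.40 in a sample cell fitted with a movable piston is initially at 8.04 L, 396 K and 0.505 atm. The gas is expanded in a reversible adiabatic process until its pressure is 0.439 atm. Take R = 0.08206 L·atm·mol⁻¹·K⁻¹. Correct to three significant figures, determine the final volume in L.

V₂ ≈ 8.89 L

Adiabatic (γ = 1.40), T V^(γ−1) and P V^γ constant: T₂ = T₁·(P₂/P₁)^((γ−1)/γ) = 380.5 K; V₂ = V₁·(P₁/P₂)^(1/γ) = 8.886 L.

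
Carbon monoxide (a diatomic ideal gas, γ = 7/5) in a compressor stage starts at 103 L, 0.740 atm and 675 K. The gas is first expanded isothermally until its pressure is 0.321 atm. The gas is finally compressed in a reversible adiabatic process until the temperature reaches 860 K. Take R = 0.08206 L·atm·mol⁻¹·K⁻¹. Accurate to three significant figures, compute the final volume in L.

V₃ ≈ 130 L

T constant ⇒ Boyle's law P V = const: T₂ = T₁; V₂ = V₁·(P₁/P₂) = 237.4 L.
Adiabatic (γ = 7/5), T V^(γ−1) and P V^γ constant: P₃ = P₂·(T₃/T₂)^(γ/(γ−1)) = 0.7494 atm; V₃ = V₂·(T₂/T₃)^(1/(γ−1)) = 129.6 L.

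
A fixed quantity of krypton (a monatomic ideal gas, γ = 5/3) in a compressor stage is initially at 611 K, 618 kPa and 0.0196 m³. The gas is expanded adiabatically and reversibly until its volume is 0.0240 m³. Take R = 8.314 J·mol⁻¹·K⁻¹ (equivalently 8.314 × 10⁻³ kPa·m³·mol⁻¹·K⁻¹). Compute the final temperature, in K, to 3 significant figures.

T₂ ≈ 534 K

Adiabatic (γ = 5/3), T V^(γ−1) and P V^γ constant: T₂ = T₁·(V₁/V₂)^(γ−1) = 533.8 K; P₂ = P₁·(V₁/V₂)^γ = 441.0 kPa.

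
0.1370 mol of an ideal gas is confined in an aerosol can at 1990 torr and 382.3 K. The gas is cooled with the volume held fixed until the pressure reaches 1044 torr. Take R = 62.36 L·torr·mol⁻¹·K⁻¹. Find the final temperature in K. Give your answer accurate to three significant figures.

T₂ ≈ 201 K

From PV = nRT: V₁ = nRT₁/P₁ = 1.641 L.
V constant ⇒ P ∝ T: V₂ = V₁; T₂ = T₁·(P₂/P₁) = 200.6 K.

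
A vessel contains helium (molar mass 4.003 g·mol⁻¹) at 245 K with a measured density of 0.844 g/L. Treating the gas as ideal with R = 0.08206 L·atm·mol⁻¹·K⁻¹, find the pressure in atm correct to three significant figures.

P ≈ 4.24 atm

ρ = PM/(RT) ⇒ P = ρRT/M = (0.844 × 0.08206 × 245.0) / 4.003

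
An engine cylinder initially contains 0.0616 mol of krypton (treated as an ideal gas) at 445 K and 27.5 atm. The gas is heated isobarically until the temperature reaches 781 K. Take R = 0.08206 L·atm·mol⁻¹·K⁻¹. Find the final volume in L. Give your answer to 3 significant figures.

From PV = nRT: V₁ = nRT₁/P₁ = 0.08180 L.
P constant ⇒ V ∝ T: P₂ = P₁; V₂ = V₁·(T₂/T₁) = 0.1436 L.

V₂ ≈ 0.144 L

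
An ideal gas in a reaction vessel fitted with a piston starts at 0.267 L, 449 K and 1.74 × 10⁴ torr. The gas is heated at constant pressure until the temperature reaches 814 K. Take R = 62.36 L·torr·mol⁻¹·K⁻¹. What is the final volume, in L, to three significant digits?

P constant ⇒ V ∝ T: P₂ = P₁; V₂ = V₁·(T₂/T₁) = 0.4840 L.

V₂ ≈ 0.484 L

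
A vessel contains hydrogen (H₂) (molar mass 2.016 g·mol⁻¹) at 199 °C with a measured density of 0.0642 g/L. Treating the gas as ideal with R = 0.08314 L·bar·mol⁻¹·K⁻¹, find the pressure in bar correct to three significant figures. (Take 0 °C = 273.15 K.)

ρ = PM/(RT) ⇒ P = ρRT/M = (0.0642 × 0.08314 × 472.1) / 2.016

P ≈ 1.25 bar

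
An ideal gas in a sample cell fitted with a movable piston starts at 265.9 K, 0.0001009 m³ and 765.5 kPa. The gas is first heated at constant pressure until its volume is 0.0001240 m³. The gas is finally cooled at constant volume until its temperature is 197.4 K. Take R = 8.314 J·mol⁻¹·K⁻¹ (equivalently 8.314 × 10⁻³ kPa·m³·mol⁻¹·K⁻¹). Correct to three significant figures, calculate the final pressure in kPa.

P₃ ≈ 462 kPa

Isobaric, so V/T is constant: P₂ = P₁; T₂ = T₁·(V₂/V₁) = 326.8 K.
V constant ⇒ P ∝ T: V₃ = V₂; P₃ = P₂·(T₃/T₂) = 462.4 kPa.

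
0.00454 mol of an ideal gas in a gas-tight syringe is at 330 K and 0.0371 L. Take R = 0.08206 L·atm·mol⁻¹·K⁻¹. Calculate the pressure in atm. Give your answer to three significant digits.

P ≈ 3.31 atm

PV = nRT ⇒ P = nRT/V = (0.00454 × 0.08206 × 330) / 0.0371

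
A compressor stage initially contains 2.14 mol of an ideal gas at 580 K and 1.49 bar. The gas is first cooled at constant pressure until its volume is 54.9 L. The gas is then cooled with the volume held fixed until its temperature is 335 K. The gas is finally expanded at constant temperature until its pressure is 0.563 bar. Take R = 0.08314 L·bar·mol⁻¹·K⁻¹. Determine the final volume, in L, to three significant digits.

V₄ ≈ 106 L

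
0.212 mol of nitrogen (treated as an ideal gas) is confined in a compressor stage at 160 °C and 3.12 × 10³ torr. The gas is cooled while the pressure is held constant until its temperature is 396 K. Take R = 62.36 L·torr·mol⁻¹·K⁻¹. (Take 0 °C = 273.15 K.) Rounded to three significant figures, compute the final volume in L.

V₂ ≈ 1.68 L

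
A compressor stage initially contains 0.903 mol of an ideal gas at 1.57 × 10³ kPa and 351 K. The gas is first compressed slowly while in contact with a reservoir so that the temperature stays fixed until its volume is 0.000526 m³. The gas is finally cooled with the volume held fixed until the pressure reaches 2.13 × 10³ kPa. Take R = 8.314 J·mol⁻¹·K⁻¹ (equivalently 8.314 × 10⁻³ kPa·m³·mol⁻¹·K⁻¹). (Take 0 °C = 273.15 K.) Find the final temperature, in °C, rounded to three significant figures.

T₃ ≈ -124 °C

From PV = nRT: V₁ = nRT₁/P₁ = 0.001678 m³.
T constant ⇒ Boyle's law P V = const: T₂ = T₁; P₂ = P₁·(V₁/V₂) = 5010 kPa.
V constant ⇒ P ∝ T: V₃ = V₂; T₃ = T₂·(P₃/P₂) = 149.2 K.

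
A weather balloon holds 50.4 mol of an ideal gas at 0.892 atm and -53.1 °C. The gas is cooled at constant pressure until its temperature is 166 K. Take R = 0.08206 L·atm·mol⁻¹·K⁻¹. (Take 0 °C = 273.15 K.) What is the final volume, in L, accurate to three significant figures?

V₂ ≈ 770 L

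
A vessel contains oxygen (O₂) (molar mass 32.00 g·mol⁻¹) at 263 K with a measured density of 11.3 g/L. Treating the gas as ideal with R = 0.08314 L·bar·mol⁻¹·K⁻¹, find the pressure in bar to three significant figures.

ρ = PM/(RT) ⇒ P = ρRT/M = (11.3 × 0.08314 × 263.0) / 32.00

P ≈ 7.72 bar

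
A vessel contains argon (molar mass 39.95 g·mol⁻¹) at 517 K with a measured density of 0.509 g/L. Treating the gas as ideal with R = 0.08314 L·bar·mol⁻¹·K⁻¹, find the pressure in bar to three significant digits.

P ≈ 0.548 bar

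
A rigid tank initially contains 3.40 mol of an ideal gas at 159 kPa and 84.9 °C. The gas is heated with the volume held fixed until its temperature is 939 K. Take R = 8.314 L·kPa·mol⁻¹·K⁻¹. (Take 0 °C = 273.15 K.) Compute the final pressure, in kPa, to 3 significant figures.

P₂ ≈ 417 kPa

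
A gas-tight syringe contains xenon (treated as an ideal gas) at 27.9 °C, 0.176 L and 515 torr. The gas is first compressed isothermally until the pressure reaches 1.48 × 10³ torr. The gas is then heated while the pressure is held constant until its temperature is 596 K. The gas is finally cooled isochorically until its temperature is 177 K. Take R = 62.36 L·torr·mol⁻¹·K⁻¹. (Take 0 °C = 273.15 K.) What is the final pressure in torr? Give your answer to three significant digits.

Convert: T₁ = 301.0 K.
T constant ⇒ Boyle's law P V = const: T₂ = T₁; V₂ = V₁·(P₁/P₂) = 0.06124 L.
P constant ⇒ V ∝ T: P₃ = P₂; V₃ = V₂·(T₃/T₂) = 0.1212 L.
Isochoric, so P/T is constant: V₄ = V₃; P₄ = P₃·(T₄/T₃) = 439.5 torr.

P₄ ≈ 440 torr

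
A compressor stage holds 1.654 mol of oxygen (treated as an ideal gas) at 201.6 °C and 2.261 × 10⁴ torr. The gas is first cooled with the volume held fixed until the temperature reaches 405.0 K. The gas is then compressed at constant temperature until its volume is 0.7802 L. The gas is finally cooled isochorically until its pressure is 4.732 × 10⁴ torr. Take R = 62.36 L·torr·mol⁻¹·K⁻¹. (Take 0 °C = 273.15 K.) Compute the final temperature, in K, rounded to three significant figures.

T₄ ≈ 358 K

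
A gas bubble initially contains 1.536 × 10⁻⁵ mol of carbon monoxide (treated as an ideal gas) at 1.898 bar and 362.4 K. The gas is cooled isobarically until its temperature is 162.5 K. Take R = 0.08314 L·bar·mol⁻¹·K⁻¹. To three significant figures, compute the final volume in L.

From PV = nRT: V₁ = nRT₁/P₁ = 0.0002438 L.
P constant ⇒ V ∝ T: P₂ = P₁; V₂ = V₁·(T₂/T₁) = 0.0001093 L.

V₂ ≈ 0.000109 L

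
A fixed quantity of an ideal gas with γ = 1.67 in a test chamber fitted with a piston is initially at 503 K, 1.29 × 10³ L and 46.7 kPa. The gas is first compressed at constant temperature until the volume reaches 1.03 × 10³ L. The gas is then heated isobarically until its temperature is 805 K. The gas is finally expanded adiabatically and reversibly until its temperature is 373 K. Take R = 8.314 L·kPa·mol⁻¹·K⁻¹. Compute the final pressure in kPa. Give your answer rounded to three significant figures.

P₄ ≈ 8.60 kPa

Isothermal, so P V is constant: T₂ = T₁; P₂ = P₁·(V₁/V₂) = 58.49 kPa.
Isobaric, so V/T is constant: P₃ = P₂; V₃ = V₂·(T₃/T₂) = 1648 L.
Reversible adiabatic, γ = 1.67: P₄ = P₃·(T₄/T₃)^(γ/(γ−1)) = 8.597 kPa; V₄ = V₃·(T₃/T₄)^(1/(γ−1)) = 5196 L.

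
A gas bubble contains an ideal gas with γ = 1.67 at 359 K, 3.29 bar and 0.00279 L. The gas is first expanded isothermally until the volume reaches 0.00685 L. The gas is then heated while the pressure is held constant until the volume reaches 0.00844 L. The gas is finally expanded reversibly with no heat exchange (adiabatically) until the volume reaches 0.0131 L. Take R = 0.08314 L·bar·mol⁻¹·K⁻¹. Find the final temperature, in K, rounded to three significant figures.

T₄ ≈ 329 K

T constant ⇒ Boyle's law P V = const: T₂ = T₁; P₂ = P₁·(V₁/V₂) = 1.340 bar.
Isobaric, so V/T is constant: P₃ = P₂; T₃ = T₂·(V₃/V₂) = 442.3 K.
Adiabatic (γ = 1.67), T V^(γ−1) and P V^γ constant: T₄ = T₃·(V₃/V₄)^(γ−1) = 329.5 K; P₄ = P₃·(V₃/V₄)^γ = 0.6431 bar.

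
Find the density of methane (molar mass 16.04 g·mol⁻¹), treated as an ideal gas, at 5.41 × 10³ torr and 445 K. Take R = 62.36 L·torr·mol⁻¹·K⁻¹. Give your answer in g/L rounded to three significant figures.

ρ = PM/(RT) = (5.41e+03 × 16.04) / (62.36 × 445.0)

ρ ≈ 3.13 g/L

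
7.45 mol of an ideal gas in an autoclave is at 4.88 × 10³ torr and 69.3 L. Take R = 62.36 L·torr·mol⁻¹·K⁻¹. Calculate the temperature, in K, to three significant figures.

PV = nRT ⇒ T = PV/(nR) = (4.88e+03 × 69.3) / (7.45 × 62.36)

T ≈ 728 K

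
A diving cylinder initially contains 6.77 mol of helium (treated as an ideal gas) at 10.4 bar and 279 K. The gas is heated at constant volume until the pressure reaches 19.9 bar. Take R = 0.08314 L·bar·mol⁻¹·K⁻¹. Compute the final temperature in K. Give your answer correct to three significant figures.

T₂ ≈ 534 K

From PV = nRT: V₁ = nRT₁/P₁ = 15.10 L.
V constant ⇒ P ∝ T: V₂ = V₁; T₂ = T₁·(P₂/P₁) = 533.9 K.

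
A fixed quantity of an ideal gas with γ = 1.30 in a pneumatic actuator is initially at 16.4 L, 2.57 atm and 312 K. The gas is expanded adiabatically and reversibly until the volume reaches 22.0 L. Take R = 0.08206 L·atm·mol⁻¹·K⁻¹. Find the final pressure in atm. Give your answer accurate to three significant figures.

Adiabatic (γ = 1.30), T V^(γ−1) and P V^γ constant: T₂ = T₁·(V₁/V₂)^(γ−1) = 285.7 K; P₂ = P₁·(V₁/V₂)^γ = 1.754 atm.

P₂ ≈ 1.75 atm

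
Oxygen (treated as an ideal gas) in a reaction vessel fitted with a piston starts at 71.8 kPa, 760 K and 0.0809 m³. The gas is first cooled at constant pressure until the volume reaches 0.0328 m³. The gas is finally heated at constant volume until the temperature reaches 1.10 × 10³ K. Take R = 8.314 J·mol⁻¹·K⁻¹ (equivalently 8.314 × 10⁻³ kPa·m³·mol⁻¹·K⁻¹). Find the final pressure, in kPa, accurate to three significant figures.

P₃ ≈ 256 kPa

Isobaric, so V/T is constant: P₂ = P₁; T₂ = T₁·(V₂/V₁) = 308.1 K.
Isochoric, so P/T is constant: V₃ = V₂; P₃ = P₂·(T₃/T₂) = 256.3 kPa.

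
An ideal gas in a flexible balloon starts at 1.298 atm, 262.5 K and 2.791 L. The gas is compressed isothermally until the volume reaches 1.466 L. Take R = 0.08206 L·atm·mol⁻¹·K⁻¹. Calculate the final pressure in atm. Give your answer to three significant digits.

T constant ⇒ Boyle's law P V = const: T₂ = T₁; P₂ = P₁·(V₁/V₂) = 2.471 atm.

P₂ ≈ 2.47 atm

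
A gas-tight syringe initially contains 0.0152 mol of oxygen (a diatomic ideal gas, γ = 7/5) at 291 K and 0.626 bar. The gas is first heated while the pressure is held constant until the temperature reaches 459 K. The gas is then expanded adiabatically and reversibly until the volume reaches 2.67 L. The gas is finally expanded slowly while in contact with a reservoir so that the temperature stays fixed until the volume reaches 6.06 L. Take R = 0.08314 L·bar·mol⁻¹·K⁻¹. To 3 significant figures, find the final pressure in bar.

P₄ ≈ 0.0627 bar

From PV = nRT: V₁ = nRT₁/P₁ = 0.5875 L.
Isobaric, so V/T is constant: P₂ = P₁; V₂ = V₁·(T₂/T₁) = 0.9266 L.
Adiabatic (γ = 7/5), T V^(γ−1) and P V^γ constant: T₃ = T₂·(V₂/V₃)^(γ−1) = 300.6 K; P₃ = P₂·(V₂/V₃)^γ = 0.1423 bar.
T constant ⇒ Boyle's law P V = const: T₄ = T₃; P₄ = P₃·(V₃/V₄) = 0.06268 bar.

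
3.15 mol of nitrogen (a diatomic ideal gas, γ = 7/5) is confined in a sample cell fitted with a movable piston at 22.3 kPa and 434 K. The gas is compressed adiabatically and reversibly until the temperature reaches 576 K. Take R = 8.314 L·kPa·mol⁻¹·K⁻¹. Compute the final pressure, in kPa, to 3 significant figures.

From PV = nRT: V₁ = nRT₁/P₁ = 509.7 L.
Reversible adiabatic, γ = 7/5: P₂ = P₁·(T₂/T₁)^(γ/(γ−1)) = 60.06 kPa; V₂ = V₁·(T₁/T₂)^(1/(γ−1)) = 251.2 L.

P₂ ≈ 60.1 kPa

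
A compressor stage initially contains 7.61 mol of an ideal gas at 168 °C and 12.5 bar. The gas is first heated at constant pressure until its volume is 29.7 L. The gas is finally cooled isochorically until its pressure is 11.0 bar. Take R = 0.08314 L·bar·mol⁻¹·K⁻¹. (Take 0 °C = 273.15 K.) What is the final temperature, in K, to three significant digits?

T₃ ≈ 516 K

Convert: T₁ = 441.1 K.
From PV = nRT: V₁ = nRT₁/P₁ = 22.33 L.
P constant ⇒ V ∝ T: P₂ = P₁; T₂ = T₁·(V₂/V₁) = 586.8 K.
V constant ⇒ P ∝ T: V₃ = V₂; T₃ = T₂·(P₃/P₂) = 516.4 K.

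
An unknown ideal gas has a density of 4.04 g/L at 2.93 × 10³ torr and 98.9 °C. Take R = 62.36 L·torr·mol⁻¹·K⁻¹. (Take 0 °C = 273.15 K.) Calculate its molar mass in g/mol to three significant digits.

ρ = PM/(RT) ⇒ M = ρRT/P = (4.04 × 62.36 × 372.0) / 2.93e+03

M ≈ 32.0 g/mol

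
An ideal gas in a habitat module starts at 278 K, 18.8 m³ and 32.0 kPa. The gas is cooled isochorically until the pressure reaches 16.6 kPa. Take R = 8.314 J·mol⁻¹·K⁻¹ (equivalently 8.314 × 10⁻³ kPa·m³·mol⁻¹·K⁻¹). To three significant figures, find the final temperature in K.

T₂ ≈ 144 K

Isochoric, so P/T is constant: V₂ = V₁; T₂ = T₁·(P₂/P₁) = 144.2 K.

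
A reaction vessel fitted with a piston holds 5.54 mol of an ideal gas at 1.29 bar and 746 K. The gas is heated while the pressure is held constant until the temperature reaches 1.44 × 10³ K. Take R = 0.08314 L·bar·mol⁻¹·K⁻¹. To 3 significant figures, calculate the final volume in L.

V₂ ≈ 514 L

From PV = nRT: V₁ = nRT₁/P₁ = 266.4 L.
Isobaric, so V/T is constant: P₂ = P₁; V₂ = V₁·(T₂/T₁) = 514.2 L.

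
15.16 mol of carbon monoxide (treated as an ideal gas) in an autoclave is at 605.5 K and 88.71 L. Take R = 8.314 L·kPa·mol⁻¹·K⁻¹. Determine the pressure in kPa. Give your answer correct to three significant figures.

PV = nRT ⇒ P = nRT/V = (15.16 × 8.314 × 605.5) / 88.71

P ≈ 860 kPa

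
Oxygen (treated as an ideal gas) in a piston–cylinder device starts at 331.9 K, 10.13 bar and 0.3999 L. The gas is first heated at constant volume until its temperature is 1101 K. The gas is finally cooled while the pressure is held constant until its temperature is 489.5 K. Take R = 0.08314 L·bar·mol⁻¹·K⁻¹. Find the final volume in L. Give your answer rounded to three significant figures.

V₃ ≈ 0.178 L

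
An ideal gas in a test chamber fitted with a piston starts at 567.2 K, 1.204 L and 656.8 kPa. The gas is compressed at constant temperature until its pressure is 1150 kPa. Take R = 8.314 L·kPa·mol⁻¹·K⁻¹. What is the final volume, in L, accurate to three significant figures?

Isothermal, so P V is constant: T₂ = T₁; V₂ = V₁·(P₁/P₂) = 0.6876 L.

V₂ ≈ 0.688 L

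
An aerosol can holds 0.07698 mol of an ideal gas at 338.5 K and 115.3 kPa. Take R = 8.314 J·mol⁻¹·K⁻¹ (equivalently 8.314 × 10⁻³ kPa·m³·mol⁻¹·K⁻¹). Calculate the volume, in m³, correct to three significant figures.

V ≈ 0.00188 m³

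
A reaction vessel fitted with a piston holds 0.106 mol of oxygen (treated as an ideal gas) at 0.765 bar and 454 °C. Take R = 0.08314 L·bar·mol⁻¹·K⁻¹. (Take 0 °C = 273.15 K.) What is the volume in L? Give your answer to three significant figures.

V ≈ 8.38 L

Convert: T = 727.15 K.
PV = nRT ⇒ V = nRT/P = (0.106 × 0.08314 × 727.15) / 0.765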